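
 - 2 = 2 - 4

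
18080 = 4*4520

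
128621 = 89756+38865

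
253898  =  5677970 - 5424072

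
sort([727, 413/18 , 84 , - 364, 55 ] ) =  [ - 364 , 413/18 , 55, 84, 727]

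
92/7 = 92/7 = 13.14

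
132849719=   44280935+88568784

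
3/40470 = 1/13490 = 0.00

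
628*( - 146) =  - 91688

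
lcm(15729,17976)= 125832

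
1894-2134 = - 240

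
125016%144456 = 125016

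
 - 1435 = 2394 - 3829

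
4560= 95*48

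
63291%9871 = 4065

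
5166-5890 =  - 724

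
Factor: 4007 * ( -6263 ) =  - 25095841=-4007^1*6263^1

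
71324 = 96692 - 25368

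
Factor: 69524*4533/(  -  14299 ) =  - 315152292/14299 = - 2^2 * 3^1* 7^1* 13^1 * 79^( - 1 ) * 181^( - 1) * 191^1*1511^1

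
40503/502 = 80 + 343/502 =80.68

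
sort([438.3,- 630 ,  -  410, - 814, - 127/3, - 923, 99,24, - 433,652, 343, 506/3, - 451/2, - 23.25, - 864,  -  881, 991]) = [-923, - 881, - 864, -814, -630, - 433,-410, - 451/2, - 127/3 , - 23.25 , 24,99, 506/3,343,438.3, 652,  991 ] 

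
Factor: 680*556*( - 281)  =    -  106240480= -  2^5*5^1*17^1*139^1*281^1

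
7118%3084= 950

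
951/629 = 951/629 =1.51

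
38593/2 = 38593/2 = 19296.50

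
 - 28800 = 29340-58140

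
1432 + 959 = 2391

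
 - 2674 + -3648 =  - 6322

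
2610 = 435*6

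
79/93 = 79/93 = 0.85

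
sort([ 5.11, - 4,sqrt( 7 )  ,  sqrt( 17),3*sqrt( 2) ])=[  -  4,sqrt( 7) , sqrt( 17),3 * sqrt(2),5.11 ] 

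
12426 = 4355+8071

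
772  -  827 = -55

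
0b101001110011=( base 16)A73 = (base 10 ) 2675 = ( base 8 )5163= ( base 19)77f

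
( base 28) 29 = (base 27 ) 2B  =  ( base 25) 2F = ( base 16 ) 41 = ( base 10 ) 65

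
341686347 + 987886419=1329572766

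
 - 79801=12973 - 92774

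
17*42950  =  730150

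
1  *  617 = 617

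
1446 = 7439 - 5993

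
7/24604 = 7/24604 = 0.00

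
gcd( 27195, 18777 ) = 3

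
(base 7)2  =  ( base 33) 2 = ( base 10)2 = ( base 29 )2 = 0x2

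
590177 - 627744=-37567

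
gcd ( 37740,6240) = 60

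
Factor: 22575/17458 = 75/58 = 2^( - 1)*3^1*5^2*29^( - 1)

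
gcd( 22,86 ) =2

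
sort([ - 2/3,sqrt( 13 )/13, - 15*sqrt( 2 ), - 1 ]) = [ - 15 * sqrt( 2), - 1, - 2/3, sqrt(13) /13]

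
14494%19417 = 14494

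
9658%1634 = 1488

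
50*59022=2951100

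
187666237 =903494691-715828454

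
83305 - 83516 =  - 211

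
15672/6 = 2612 = 2612.00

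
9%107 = 9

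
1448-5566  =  -4118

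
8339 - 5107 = 3232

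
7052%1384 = 132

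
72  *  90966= 6549552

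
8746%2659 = 769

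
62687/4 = 62687/4=15671.75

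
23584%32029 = 23584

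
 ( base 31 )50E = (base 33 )4e1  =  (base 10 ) 4819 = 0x12d3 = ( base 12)2957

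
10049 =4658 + 5391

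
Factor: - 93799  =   - 97^1*967^1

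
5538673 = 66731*83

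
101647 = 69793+31854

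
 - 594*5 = -2970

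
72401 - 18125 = 54276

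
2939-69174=-66235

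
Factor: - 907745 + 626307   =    -  2^1*109^1 * 1291^1 = - 281438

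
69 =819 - 750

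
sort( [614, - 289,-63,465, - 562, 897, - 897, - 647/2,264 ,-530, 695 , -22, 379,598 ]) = [-897, - 562,-530,-647/2, - 289 , - 63 , - 22 , 264,  379, 465 , 598, 614,695, 897] 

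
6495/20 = 324 + 3/4 = 324.75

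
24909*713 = 17760117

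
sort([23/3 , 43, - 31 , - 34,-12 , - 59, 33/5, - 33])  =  [- 59,  -  34,-33,- 31, - 12,33/5, 23/3, 43]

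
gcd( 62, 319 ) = 1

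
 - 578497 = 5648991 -6227488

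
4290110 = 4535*946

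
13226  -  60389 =-47163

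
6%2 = 0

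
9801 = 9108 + 693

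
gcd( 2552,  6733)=1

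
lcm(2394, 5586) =16758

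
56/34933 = 56/34933  =  0.00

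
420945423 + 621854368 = 1042799791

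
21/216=7/72 = 0.10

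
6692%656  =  132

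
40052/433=92 + 216/433 =92.50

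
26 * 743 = 19318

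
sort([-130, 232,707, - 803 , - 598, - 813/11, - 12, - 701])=[ - 803, - 701, - 598, - 130,  -  813/11, - 12, 232,707]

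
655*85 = 55675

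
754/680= 1 + 37/340 =1.11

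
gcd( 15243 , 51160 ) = 1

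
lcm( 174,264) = 7656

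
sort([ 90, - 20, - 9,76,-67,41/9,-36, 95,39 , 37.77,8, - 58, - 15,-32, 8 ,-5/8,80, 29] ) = [ - 67, - 58, - 36,-32 ,-20,-15,-9, - 5/8,41/9,8,8,29,  37.77,39, 76,80,90,95] 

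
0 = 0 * 66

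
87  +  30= 117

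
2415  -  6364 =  - 3949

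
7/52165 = 7/52165=0.00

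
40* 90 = 3600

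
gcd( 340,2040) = 340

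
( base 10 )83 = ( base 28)2R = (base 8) 123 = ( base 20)43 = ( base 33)2H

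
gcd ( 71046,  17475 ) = 3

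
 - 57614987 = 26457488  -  84072475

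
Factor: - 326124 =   -  2^2*3^2 * 9059^1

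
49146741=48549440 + 597301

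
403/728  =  31/56 = 0.55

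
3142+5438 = 8580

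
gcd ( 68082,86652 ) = 6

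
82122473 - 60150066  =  21972407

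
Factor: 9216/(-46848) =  - 12/61= - 2^2 *3^1*61^(-1)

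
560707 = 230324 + 330383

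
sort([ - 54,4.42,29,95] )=[ - 54,4.42,  29, 95 ]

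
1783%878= 27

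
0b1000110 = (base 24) 2m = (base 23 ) 31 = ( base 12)5a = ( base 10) 70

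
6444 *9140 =58898160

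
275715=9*30635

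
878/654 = 1 + 112/327 = 1.34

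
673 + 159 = 832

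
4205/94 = 4205/94=44.73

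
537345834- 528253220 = 9092614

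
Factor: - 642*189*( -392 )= 2^4 * 3^4 * 7^3*107^1  =  47564496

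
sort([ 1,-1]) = [-1, 1]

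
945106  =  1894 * 499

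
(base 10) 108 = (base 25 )48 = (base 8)154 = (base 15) 73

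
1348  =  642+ 706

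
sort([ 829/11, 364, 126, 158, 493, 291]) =[829/11, 126, 158,291,364, 493 ] 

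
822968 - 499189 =323779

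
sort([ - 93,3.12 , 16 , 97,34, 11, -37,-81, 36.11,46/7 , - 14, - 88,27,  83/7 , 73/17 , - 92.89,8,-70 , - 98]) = [ - 98, - 93, - 92.89 , - 88,- 81, - 70, - 37,-14,  3.12,73/17,46/7,8, 11, 83/7,16, 27 , 34, 36.11, 97 ] 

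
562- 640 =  - 78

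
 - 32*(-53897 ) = 1724704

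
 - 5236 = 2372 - 7608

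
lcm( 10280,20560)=20560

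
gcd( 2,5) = 1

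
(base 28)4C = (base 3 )11121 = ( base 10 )124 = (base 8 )174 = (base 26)4K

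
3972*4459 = 17711148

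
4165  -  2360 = 1805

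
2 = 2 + 0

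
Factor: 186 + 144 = 330 = 2^1*3^1*5^1*11^1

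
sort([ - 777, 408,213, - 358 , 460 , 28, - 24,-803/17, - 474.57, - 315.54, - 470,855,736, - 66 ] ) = [ - 777, - 474.57, - 470, - 358, - 315.54, - 66, - 803/17 , - 24,28, 213, 408, 460, 736, 855 ]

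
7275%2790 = 1695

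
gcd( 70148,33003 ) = 19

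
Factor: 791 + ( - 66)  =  5^2*29^1 = 725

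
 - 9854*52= -512408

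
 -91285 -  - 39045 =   -  52240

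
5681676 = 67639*84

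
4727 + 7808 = 12535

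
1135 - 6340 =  - 5205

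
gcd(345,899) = 1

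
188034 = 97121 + 90913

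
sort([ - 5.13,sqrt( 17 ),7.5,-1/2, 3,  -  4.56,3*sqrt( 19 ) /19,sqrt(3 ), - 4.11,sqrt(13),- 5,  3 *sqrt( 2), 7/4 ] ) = [ - 5.13,  -  5, - 4.56, - 4.11, - 1/2,3*sqrt ( 19)/19,sqrt( 3 ), 7/4,3,  sqrt( 13 ),sqrt(17 ), 3*sqrt(2) , 7.5 ]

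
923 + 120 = 1043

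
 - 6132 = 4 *( - 1533 ) 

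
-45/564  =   - 1+173/188 = - 0.08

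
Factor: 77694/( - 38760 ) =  - 12949/6460=- 2^( - 2 )*5^ ( - 1 ) * 17^(-1 )*19^( - 1 )*23^1*563^1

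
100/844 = 25/211=0.12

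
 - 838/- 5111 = 838/5111= 0.16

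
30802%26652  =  4150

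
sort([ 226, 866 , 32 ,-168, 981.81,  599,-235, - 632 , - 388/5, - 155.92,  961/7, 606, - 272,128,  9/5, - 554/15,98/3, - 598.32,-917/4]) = [  -  632,- 598.32,-272,-235, -917/4, - 168  , - 155.92, - 388/5, - 554/15,9/5  ,  32,  98/3 , 128, 961/7,  226, 599,606,866,981.81 ] 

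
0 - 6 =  - 6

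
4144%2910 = 1234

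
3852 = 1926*2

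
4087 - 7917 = -3830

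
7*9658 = 67606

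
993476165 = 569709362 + 423766803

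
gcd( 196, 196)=196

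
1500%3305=1500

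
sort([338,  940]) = [338, 940 ] 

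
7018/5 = 7018/5 = 1403.60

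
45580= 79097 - 33517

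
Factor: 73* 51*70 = 2^1 *3^1*5^1 *7^1*17^1*73^1 = 260610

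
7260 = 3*2420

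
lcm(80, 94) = 3760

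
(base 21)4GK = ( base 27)2oe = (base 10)2120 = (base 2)100001001000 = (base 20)560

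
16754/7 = 2393+3/7 = 2393.43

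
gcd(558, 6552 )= 18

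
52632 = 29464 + 23168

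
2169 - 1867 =302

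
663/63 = 221/21 = 10.52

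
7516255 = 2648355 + 4867900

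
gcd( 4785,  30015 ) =435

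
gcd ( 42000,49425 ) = 75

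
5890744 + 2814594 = 8705338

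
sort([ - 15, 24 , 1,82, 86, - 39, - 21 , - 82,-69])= [-82, - 69, - 39,-21,- 15,1,24, 82, 86 ] 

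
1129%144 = 121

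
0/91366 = 0 = 0.00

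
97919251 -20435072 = 77484179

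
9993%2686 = 1935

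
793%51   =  28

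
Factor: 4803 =3^1*1601^1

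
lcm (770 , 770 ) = 770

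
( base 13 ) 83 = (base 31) 3E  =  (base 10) 107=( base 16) 6B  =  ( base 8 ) 153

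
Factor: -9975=-3^1*5^2*7^1*19^1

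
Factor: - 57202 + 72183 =71^1* 211^1 = 14981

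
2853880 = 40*71347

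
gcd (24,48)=24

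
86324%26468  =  6920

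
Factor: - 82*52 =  - 2^3 * 13^1 *41^1 = - 4264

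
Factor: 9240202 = 2^1 * 4620101^1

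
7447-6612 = 835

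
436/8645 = 436/8645  =  0.05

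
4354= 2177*2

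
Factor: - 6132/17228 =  - 21/59 =- 3^1*7^1 *59^ (- 1)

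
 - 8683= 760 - 9443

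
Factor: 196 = 2^2  *  7^2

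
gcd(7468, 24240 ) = 4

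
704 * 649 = 456896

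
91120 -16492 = 74628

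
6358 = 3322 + 3036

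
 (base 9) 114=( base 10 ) 94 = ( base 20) 4E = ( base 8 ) 136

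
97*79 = 7663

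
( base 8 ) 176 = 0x7E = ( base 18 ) 70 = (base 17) 77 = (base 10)126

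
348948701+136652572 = 485601273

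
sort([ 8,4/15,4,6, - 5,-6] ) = [ -6,-5,4/15, 4,6,8] 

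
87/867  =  29/289  =  0.10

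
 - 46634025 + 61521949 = 14887924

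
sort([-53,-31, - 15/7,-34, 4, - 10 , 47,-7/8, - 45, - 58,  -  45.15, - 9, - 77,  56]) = [ - 77, - 58,-53, - 45.15,  -  45, - 34, - 31,  -  10,-9,  -  15/7, - 7/8,  4,47,56]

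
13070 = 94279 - 81209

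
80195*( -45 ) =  - 3608775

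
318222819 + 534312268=852535087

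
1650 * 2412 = 3979800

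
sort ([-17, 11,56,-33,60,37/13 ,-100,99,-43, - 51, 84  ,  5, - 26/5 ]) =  [  -  100, - 51 , - 43,  -  33, -17,-26/5,37/13,5 , 11, 56 , 60, 84, 99] 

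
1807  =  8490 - 6683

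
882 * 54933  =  48450906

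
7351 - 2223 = 5128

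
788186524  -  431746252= 356440272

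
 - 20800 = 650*( - 32 )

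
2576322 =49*52578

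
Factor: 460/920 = 2^( - 1 )= 1/2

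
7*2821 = 19747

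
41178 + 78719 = 119897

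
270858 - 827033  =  -556175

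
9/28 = 9/28 = 0.32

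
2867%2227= 640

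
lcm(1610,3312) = 115920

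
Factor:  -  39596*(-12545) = 496731820  =  2^2*5^1*13^1*19^1*193^1*521^1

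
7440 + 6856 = 14296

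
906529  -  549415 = 357114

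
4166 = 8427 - 4261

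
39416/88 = 4927/11 =447.91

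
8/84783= 8/84783=0.00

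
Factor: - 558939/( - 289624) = 633/328 = 2^( - 3 )*3^1*41^ ( - 1)*211^1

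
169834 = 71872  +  97962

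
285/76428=95/25476= 0.00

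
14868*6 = 89208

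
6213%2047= 72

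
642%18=12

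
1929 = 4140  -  2211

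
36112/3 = 12037 + 1/3 = 12037.33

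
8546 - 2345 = 6201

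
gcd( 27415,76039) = 1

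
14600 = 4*3650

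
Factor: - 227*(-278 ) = 2^1* 139^1*227^1= 63106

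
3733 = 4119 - 386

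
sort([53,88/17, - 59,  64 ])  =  [-59,88/17 , 53,64 ]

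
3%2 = 1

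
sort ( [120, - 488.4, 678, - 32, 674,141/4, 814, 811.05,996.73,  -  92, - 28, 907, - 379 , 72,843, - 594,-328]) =[ - 594, - 488.4,  -  379, - 328, - 92,  -  32,-28, 141/4,72,120, 674, 678 , 811.05,814,843,907 , 996.73 ]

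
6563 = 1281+5282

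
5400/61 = 5400/61 = 88.52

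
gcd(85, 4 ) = 1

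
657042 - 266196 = 390846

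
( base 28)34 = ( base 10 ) 88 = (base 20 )48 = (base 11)80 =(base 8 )130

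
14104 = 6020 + 8084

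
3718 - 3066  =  652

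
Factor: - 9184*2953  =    -  2^5*7^1*41^1*2953^1 = -27120352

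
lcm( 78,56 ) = 2184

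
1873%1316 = 557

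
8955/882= 10+15/98=10.15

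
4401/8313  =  9/17 = 0.53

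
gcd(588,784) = 196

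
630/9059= 630/9059 = 0.07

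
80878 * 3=242634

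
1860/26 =71 + 7/13 = 71.54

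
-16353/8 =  - 2045 + 7/8= - 2044.12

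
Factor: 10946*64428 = 2^3*3^1*7^1*13^2*59^1*421^1 = 705228888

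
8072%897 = 896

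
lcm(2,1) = 2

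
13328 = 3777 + 9551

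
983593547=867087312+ 116506235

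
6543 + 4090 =10633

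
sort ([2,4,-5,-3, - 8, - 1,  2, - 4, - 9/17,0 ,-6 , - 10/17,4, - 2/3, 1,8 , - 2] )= [ - 8, -6,-5, - 4, - 3, - 2,-1,-2/3, -10/17 ,-9/17,0,1, 2, 2,4,4, 8] 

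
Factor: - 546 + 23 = -523^1 = - 523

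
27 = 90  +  -63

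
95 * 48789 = 4634955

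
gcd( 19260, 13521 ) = 3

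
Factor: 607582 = 2^1 * 19^1*59^1*271^1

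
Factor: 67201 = 17^1*59^1*67^1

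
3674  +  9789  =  13463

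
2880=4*720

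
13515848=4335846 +9180002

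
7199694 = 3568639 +3631055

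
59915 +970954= 1030869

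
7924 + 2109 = 10033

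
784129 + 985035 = 1769164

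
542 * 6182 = 3350644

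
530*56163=29766390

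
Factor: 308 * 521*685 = 2^2*5^1* 7^1*11^1 * 137^1 * 521^1=109920580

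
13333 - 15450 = -2117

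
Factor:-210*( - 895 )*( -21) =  - 3946950 = - 2^1 *3^2*5^2*7^2* 179^1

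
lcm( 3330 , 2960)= 26640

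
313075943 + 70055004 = 383130947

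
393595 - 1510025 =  - 1116430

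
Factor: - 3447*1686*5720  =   - 2^4*3^3*5^1*11^1*13^1*281^1*383^1 = - 33242592240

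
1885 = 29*65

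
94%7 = 3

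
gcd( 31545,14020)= 3505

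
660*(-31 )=  -  20460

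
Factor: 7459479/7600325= 3^3* 5^( - 2)*276277^1 * 304013^ ( - 1 )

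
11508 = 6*1918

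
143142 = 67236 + 75906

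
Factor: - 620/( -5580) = 3^( - 2) = 1/9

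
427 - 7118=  - 6691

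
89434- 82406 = 7028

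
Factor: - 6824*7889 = -2^3 *7^3*23^1*853^1 = - 53834536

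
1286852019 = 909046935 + 377805084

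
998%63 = 53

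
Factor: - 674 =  - 2^1*337^1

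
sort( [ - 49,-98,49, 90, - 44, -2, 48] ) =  [-98, - 49, - 44, - 2,  48,  49, 90 ] 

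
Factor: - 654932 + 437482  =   - 2^1* 5^2*4349^1 =-217450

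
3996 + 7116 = 11112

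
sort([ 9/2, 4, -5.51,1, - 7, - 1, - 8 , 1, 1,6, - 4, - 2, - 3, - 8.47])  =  [-8.47,-8, - 7, - 5.51, - 4, - 3, - 2, -1, 1,1,1  ,  4,9/2, 6]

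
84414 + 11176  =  95590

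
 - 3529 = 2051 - 5580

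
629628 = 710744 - 81116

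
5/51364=5/51364 = 0.00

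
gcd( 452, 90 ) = 2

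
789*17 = 13413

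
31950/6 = 5325 = 5325.00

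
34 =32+2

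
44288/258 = 171+85/129 = 171.66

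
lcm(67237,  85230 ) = 6051330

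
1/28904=1/28904=   0.00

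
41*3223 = 132143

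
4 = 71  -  67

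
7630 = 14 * 545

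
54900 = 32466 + 22434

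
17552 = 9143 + 8409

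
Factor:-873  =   -3^2* 97^1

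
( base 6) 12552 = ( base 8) 3624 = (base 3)2122212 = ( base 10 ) 1940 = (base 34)1N2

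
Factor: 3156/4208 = 3/4 = 2^( - 2)*3^1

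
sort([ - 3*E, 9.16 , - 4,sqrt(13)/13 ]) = [ - 3*E, - 4,sqrt(13) /13,9.16]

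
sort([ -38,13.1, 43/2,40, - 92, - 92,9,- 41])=[ - 92,- 92,  -  41, - 38,9,  13.1,43/2, 40 ]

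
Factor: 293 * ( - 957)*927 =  - 3^3*11^1*29^1*103^1 * 293^1=- 259931727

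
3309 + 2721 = 6030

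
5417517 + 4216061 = 9633578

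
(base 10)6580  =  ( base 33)61D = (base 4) 1212310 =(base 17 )15D1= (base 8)14664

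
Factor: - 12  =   - 2^2*3^1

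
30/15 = 2 = 2.00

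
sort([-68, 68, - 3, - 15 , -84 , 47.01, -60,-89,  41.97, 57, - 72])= [ - 89,-84,-72, - 68, - 60,-15,  -  3, 41.97,47.01,57,68]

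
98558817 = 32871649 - -65687168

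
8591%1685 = 166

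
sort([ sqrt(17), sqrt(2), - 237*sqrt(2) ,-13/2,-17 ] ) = [-237* sqrt( 2), - 17, - 13/2, sqrt( 2 ), sqrt(17 )]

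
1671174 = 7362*227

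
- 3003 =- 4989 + 1986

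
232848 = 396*588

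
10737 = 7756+2981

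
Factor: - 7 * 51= -3^1*7^1*17^1 =- 357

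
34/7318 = 17/3659 = 0.00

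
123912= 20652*6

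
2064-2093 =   -  29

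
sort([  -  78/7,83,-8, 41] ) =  [ - 78/7,- 8,41, 83 ] 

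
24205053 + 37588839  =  61793892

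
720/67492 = 180/16873= 0.01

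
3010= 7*430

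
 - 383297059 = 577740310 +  - 961037369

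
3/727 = 3/727 = 0.00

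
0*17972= 0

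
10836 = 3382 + 7454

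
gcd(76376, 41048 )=8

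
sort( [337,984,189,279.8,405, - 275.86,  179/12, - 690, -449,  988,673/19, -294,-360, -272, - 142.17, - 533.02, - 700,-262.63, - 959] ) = [ - 959, - 700,-690, - 533.02, - 449,  -  360, - 294, -275.86, - 272, - 262.63, -142.17 , 179/12,673/19, 189, 279.8,337,405 , 984 , 988 ]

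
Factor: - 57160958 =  - 2^1*233^1*122663^1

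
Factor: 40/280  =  1/7 = 7^( - 1)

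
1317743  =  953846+363897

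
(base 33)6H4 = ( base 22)eef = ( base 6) 52511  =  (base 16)1bbb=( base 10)7099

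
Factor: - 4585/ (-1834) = 5/2 = 2^( - 1 )*5^1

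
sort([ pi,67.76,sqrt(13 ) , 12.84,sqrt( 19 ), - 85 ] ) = [ - 85, pi,sqrt( 13), sqrt ( 19 ),12.84, 67.76 ]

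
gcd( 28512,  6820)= 44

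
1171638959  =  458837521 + 712801438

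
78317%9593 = 1573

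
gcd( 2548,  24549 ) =49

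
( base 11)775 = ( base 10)929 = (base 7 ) 2465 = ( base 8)1641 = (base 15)41E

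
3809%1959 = 1850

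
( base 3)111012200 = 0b10010110011110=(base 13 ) 44ca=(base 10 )9630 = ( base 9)14180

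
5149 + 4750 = 9899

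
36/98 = 18/49 = 0.37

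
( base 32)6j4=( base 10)6756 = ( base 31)70t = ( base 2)1101001100100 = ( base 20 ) ghg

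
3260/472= 815/118 = 6.91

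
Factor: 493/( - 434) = -2^( - 1)*7^(-1)*17^1 * 29^1*31^( - 1 )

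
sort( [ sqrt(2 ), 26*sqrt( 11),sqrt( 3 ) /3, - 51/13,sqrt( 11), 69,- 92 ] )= [ - 92,-51/13,  sqrt( 3)/3, sqrt( 2),sqrt( 11), 69, 26 * sqrt(11 ) ]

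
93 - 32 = 61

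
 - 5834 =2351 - 8185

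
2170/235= 434/47 = 9.23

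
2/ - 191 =-1 + 189/191 = - 0.01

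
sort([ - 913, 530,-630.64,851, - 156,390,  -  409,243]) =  [-913 ,-630.64, - 409, -156, 243, 390,530,851] 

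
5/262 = 5/262  =  0.02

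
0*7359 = 0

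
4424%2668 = 1756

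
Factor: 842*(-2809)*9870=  - 2^2*3^1*5^1*7^1  *  47^1*53^2*421^1 =-  23344306860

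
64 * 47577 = 3044928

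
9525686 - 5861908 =3663778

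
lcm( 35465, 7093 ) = 35465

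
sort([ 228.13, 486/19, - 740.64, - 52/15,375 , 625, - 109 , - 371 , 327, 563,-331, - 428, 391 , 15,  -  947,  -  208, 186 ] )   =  [  -  947,-740.64,- 428,-371, - 331, - 208,  -  109 , - 52/15, 15,486/19, 186, 228.13 , 327,375,391, 563, 625]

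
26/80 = 13/40 = 0.33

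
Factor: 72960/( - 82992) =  - 80/91 =- 2^4*5^1 * 7^( - 1)*13^( - 1) 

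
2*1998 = 3996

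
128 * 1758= 225024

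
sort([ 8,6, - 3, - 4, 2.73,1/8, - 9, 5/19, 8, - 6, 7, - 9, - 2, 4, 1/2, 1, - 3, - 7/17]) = [ - 9, - 9,  -  6, - 4, - 3, - 3,-2, -7/17, 1/8, 5/19, 1/2,1,  2.73,4,6, 7, 8,8 ]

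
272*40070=10899040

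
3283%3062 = 221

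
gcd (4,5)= 1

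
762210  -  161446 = 600764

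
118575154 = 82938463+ 35636691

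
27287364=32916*829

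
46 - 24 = 22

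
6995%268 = 27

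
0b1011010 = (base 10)90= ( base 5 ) 330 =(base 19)4E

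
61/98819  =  61/98819 =0.00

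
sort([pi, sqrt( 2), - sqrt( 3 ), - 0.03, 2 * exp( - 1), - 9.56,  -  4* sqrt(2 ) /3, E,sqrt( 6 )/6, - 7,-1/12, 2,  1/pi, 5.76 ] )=[-9.56,  -  7, - 4*sqrt ( 2)/3,-sqrt(3), - 1/12 , - 0.03,  1/pi,sqrt( 6)/6, 2*exp( - 1), sqrt (2 ), 2,E,pi , 5.76]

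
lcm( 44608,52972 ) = 847552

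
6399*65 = 415935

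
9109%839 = 719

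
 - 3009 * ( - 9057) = 27252513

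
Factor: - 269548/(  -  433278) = 134774/216639 = 2^1*3^( -2 )*79^1*853^1 * 24071^( -1)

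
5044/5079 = 5044/5079 = 0.99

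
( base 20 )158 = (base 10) 508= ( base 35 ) ei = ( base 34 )EW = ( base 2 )111111100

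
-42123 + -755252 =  - 797375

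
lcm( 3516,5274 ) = 10548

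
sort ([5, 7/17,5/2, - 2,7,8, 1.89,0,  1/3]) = [ - 2,0, 1/3 , 7/17, 1.89,5/2, 5,7,8]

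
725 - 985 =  - 260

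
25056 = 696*36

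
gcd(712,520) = 8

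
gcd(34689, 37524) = 3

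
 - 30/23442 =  - 5/3907 = - 0.00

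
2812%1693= 1119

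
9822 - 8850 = 972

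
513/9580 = 513/9580 = 0.05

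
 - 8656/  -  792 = 1082/99 = 10.93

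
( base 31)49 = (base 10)133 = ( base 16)85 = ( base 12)b1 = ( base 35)3s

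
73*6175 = 450775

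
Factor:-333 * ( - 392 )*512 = 2^12 * 3^2*7^2*37^1= 66834432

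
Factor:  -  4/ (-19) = 2^2 * 19^(-1)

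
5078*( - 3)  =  -15234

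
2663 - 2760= - 97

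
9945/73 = 9945/73 = 136.23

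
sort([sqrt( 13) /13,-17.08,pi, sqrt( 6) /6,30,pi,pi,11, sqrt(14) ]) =[- 17.08, sqrt(13) /13, sqrt( 6)/6,pi,pi,pi,sqrt( 14),11,30]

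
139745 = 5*27949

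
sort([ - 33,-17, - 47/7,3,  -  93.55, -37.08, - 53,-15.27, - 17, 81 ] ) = [- 93.55, - 53, - 37.08, - 33, - 17,-17, - 15.27, - 47/7, 3, 81 ]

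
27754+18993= 46747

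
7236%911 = 859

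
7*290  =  2030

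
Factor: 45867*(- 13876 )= - 636450492 = -  2^2*3^1*3469^1 * 15289^1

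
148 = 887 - 739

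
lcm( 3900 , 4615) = 276900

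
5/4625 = 1/925 = 0.00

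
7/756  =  1/108 = 0.01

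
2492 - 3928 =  - 1436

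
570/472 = 1+49/236 = 1.21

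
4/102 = 2/51  =  0.04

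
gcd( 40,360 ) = 40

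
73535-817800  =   - 744265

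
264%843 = 264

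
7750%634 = 142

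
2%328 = 2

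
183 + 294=477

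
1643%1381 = 262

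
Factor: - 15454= - 2^1 * 7727^1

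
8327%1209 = 1073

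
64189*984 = 63161976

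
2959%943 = 130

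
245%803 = 245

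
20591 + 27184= 47775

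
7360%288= 160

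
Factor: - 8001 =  - 3^2*7^1*127^1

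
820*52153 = 42765460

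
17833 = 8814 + 9019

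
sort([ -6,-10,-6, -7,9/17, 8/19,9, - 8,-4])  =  [- 10, -8, - 7, - 6, -6 ,-4,8/19,9/17,9 ] 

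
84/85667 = 84/85667  =  0.00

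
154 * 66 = 10164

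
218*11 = 2398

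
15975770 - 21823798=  - 5848028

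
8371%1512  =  811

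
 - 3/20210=-1 + 20207/20210 = -0.00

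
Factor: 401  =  401^1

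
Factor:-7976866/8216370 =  - 3^( - 3)*5^( - 1) *30431^( - 1)*3988433^1=-3988433/4108185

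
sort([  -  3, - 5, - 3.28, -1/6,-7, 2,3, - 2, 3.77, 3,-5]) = [ - 7,-5,-5, - 3.28,-3, - 2,-1/6, 2,3, 3, 3.77 ]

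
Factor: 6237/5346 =2^( - 1)*3^( - 1 )*7^1 =7/6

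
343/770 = 49/110  =  0.45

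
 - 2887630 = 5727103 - 8614733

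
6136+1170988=1177124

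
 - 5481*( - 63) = 345303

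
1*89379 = 89379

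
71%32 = 7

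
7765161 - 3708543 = 4056618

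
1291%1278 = 13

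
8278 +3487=11765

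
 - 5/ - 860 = 1/172 = 0.01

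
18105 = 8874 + 9231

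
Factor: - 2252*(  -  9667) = 21770084 = 2^2*7^1*563^1*1381^1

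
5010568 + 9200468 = 14211036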